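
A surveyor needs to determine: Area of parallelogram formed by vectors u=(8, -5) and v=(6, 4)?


|u x v| = |8*4 - (-5)*6|
= |32 - (-30)| = 62

62


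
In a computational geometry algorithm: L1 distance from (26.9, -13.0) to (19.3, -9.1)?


|26.9-19.3| + |(-13)-(-9.1)| = 7.6 + 3.9 = 11.5

11.5


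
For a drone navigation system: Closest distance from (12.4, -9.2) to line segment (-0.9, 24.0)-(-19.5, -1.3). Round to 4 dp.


Project P onto AB: t = 0.601 (clamped to [0,1])
Closest point on segment: (-12.0779, 8.7956)
Distance: 30.3811

30.3811


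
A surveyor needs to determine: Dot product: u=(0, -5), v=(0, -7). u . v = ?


u . v = u_x*v_x + u_y*v_y = 0*0 + (-5)*(-7)
= 0 + 35 = 35

35


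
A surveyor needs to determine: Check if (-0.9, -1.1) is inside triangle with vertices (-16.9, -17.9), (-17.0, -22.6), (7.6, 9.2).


Cross products: AB x AP = 73.52, BC x BP = 16.92, CA x CP = 22
All same sign? yes

Yes, inside


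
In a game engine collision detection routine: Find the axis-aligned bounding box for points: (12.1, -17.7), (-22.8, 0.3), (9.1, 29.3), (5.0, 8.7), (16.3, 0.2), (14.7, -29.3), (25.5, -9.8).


x range: [-22.8, 25.5]
y range: [-29.3, 29.3]
Bounding box: (-22.8,-29.3) to (25.5,29.3)

(-22.8,-29.3) to (25.5,29.3)


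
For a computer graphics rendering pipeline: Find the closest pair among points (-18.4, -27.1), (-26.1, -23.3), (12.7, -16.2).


d(P0,P1) = 8.5866, d(P0,P2) = 32.9548, d(P1,P2) = 39.4443
Closest: P0 and P1

Closest pair: (-18.4, -27.1) and (-26.1, -23.3), distance = 8.5866


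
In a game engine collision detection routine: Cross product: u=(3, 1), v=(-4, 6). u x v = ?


u x v = u_x*v_y - u_y*v_x = 3*6 - 1*(-4)
= 18 - (-4) = 22

22


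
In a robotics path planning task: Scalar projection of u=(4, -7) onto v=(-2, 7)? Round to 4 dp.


u.v = -57, |v| = sqrt(53) = 7.2801
Scalar projection = u.v / |v| = -57 / sqrt(53) = -7.8296

-7.8296


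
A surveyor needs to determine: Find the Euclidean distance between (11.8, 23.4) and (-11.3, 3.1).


dx=-23.1, dy=-20.3
d^2 = (-23.1)^2 + (-20.3)^2 = 945.7
d = sqrt(945.7) = 30.7522

30.7522


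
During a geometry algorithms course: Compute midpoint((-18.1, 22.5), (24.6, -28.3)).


M = (((-18.1)+24.6)/2, (22.5+(-28.3))/2)
= (3.25, -2.9)

(3.25, -2.9)


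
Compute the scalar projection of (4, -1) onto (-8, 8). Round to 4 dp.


u.v = -40, |v| = sqrt(128) = 11.3137
Scalar projection = u.v / |v| = -40 / sqrt(128) = -3.5355

-3.5355


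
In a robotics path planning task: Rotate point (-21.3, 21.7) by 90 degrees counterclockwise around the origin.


90° CCW: (x,y) -> (-y, x)
(-21.3,21.7) -> (-21.7, -21.3)

(-21.7, -21.3)


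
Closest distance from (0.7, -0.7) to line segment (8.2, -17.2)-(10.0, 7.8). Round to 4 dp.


Project P onto AB: t = 0.6351 (clamped to [0,1])
Closest point on segment: (9.3432, -1.3223)
Distance: 8.6656

8.6656


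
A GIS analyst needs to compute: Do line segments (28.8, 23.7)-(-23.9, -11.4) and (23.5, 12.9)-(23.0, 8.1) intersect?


Cross products: d1=20.04, d2=-215.37, d3=383.13, d4=618.54
d1*d2 < 0 and d3*d4 < 0? no

No, they don't intersect


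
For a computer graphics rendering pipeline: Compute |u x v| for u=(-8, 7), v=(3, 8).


|u x v| = |(-8)*8 - 7*3|
= |(-64) - 21| = 85

85


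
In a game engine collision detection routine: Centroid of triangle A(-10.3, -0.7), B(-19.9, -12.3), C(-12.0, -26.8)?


Centroid = ((x_A+x_B+x_C)/3, (y_A+y_B+y_C)/3)
= (((-10.3)+(-19.9)+(-12))/3, ((-0.7)+(-12.3)+(-26.8))/3)
= (-14.0667, -13.2667)

(-14.0667, -13.2667)


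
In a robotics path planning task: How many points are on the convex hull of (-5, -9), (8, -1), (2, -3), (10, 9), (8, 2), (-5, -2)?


Convex hull vertices (CCW): (-5, -9), (8, -1), (10, 9), (-5, -2)
Count = 4

4


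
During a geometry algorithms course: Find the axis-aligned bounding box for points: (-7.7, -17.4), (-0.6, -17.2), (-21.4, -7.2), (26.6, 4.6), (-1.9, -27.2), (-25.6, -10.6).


x range: [-25.6, 26.6]
y range: [-27.2, 4.6]
Bounding box: (-25.6,-27.2) to (26.6,4.6)

(-25.6,-27.2) to (26.6,4.6)


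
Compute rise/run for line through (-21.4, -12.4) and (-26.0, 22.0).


slope = (y2-y1)/(x2-x1) = (22-(-12.4))/((-26)-(-21.4)) = 34.4/(-4.6) = -7.4783

-7.4783


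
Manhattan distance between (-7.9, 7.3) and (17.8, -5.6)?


|(-7.9)-17.8| + |7.3-(-5.6)| = 25.7 + 12.9 = 38.6

38.6


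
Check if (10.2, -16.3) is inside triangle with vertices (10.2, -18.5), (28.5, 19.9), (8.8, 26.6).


Cross products: AB x AP = 40.26, BC x BP = 835.75, CA x CP = 3.08
All same sign? yes

Yes, inside


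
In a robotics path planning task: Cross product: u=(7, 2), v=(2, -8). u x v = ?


u x v = u_x*v_y - u_y*v_x = 7*(-8) - 2*2
= (-56) - 4 = -60

-60


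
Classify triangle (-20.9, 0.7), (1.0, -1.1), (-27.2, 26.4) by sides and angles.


Side lengths squared: AB^2=482.85, BC^2=1551.49, CA^2=700.18
Sorted: [482.85, 700.18, 1551.49]
By sides: Scalene, By angles: Obtuse

Scalene, Obtuse


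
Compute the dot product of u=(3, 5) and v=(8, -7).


u . v = u_x*v_x + u_y*v_y = 3*8 + 5*(-7)
= 24 + (-35) = -11

-11


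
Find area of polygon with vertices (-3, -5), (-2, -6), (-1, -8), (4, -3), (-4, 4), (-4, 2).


Shoelace sum: ((-3)*(-6) - (-2)*(-5)) + ((-2)*(-8) - (-1)*(-6)) + ((-1)*(-3) - 4*(-8)) + (4*4 - (-4)*(-3)) + ((-4)*2 - (-4)*4) + ((-4)*(-5) - (-3)*2)
= 91
Area = |91|/2 = 45.5

45.5


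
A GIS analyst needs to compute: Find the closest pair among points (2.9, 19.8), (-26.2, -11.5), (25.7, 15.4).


d(P0,P1) = 42.7376, d(P0,P2) = 23.2207, d(P1,P2) = 58.457
Closest: P0 and P2

Closest pair: (2.9, 19.8) and (25.7, 15.4), distance = 23.2207


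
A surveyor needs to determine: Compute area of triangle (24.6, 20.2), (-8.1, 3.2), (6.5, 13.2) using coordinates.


Area = |x_A(y_B-y_C) + x_B(y_C-y_A) + x_C(y_A-y_B)|/2
= |(-246) + 56.7 + 110.5|/2
= 78.8/2 = 39.4

39.4


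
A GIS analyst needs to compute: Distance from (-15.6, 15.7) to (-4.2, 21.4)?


dx=11.4, dy=5.7
d^2 = 11.4^2 + 5.7^2 = 162.45
d = sqrt(162.45) = 12.7456

12.7456


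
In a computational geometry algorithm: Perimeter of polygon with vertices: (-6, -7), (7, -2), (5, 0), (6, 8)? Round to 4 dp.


Sides: (-6, -7)->(7, -2): sqrt(194) = 13.928388, (7, -2)->(5, 0): sqrt(8) = 2.828427, (5, 0)->(6, 8): sqrt(65) = 8.062258, (6, 8)->(-6, -7): sqrt(369) = 19.209373
Sum = 44.028446
Perimeter = 44.0284

44.0284


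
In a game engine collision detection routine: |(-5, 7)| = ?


|u| = sqrt((-5)^2 + 7^2) = sqrt(74) = 8.6023

8.6023


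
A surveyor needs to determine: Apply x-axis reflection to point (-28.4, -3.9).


Reflection over x-axis: (x,y) -> (x,-y)
(-28.4, -3.9) -> (-28.4, 3.9)

(-28.4, 3.9)


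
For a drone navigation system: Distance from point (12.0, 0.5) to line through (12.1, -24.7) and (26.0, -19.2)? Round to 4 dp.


|cross product| = 350.83
|line direction| = sqrt(223.46) = 14.9486
Distance = 350.83/sqrt(223.46) = 23.4691

23.4691


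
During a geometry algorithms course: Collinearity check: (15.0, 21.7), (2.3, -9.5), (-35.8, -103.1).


Cross product: (2.3-15)*((-103.1)-21.7) - ((-9.5)-21.7)*((-35.8)-15)
= 0

Yes, collinear


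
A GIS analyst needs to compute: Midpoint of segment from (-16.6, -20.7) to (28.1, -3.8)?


M = (((-16.6)+28.1)/2, ((-20.7)+(-3.8))/2)
= (5.75, -12.25)

(5.75, -12.25)


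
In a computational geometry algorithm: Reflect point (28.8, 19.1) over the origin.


Reflection over origin: (x,y) -> (-x,-y)
(28.8, 19.1) -> (-28.8, -19.1)

(-28.8, -19.1)


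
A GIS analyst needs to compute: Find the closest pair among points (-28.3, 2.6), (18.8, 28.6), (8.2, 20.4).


d(P0,P1) = 53.7997, d(P0,P2) = 40.609, d(P1,P2) = 13.4015
Closest: P1 and P2

Closest pair: (18.8, 28.6) and (8.2, 20.4), distance = 13.4015


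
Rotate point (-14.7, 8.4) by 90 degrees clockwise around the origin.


90° CW: (x,y) -> (y, -x)
(-14.7,8.4) -> (8.4, 14.7)

(8.4, 14.7)


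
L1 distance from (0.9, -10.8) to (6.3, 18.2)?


|0.9-6.3| + |(-10.8)-18.2| = 5.4 + 29 = 34.4

34.4


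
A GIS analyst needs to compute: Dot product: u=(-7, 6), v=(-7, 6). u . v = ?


u . v = u_x*v_x + u_y*v_y = (-7)*(-7) + 6*6
= 49 + 36 = 85

85


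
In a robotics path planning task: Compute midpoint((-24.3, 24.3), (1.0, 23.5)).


M = (((-24.3)+1)/2, (24.3+23.5)/2)
= (-11.65, 23.9)

(-11.65, 23.9)


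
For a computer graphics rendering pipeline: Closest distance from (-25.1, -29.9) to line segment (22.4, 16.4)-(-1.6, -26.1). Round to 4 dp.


Project P onto AB: t = 1 (clamped to [0,1])
Closest point on segment: (-1.6, -26.1)
Distance: 23.8053

23.8053


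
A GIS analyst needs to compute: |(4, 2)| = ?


|u| = sqrt(4^2 + 2^2) = sqrt(20) = 4.4721

4.4721


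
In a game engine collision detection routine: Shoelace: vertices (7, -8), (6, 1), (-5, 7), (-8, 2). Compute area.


Shoelace sum: (7*1 - 6*(-8)) + (6*7 - (-5)*1) + ((-5)*2 - (-8)*7) + ((-8)*(-8) - 7*2)
= 198
Area = |198|/2 = 99

99


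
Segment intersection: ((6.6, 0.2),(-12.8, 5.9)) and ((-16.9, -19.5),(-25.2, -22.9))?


Cross products: d1=-83.61, d2=-196.88, d3=516.13, d4=629.4
d1*d2 < 0 and d3*d4 < 0? no

No, they don't intersect


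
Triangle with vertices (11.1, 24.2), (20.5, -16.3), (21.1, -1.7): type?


Side lengths squared: AB^2=1728.61, BC^2=213.52, CA^2=770.81
Sorted: [213.52, 770.81, 1728.61]
By sides: Scalene, By angles: Obtuse

Scalene, Obtuse


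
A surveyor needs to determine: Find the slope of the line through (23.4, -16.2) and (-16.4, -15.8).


slope = (y2-y1)/(x2-x1) = ((-15.8)-(-16.2))/((-16.4)-23.4) = 0.4/(-39.8) = -0.0101

-0.0101


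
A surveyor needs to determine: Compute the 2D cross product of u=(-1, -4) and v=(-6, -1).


u x v = u_x*v_y - u_y*v_x = (-1)*(-1) - (-4)*(-6)
= 1 - 24 = -23

-23


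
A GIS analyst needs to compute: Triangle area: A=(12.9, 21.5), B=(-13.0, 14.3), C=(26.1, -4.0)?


Area = |x_A(y_B-y_C) + x_B(y_C-y_A) + x_C(y_A-y_B)|/2
= |236.07 + 331.5 + 187.92|/2
= 755.49/2 = 377.745

377.745


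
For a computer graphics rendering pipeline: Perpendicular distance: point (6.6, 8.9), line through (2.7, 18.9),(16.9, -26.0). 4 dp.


|cross product| = 33.11
|line direction| = sqrt(2217.65) = 47.0919
Distance = 33.11/sqrt(2217.65) = 0.7031

0.7031


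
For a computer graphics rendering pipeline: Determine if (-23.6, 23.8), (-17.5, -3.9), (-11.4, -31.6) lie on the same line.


Cross product: ((-17.5)-(-23.6))*((-31.6)-23.8) - ((-3.9)-23.8)*((-11.4)-(-23.6))
= 0

Yes, collinear


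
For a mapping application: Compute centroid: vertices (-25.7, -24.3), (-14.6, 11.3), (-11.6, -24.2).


Centroid = ((x_A+x_B+x_C)/3, (y_A+y_B+y_C)/3)
= (((-25.7)+(-14.6)+(-11.6))/3, ((-24.3)+11.3+(-24.2))/3)
= (-17.3, -12.4)

(-17.3, -12.4)


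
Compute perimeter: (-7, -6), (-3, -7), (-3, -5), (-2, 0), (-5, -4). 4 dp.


Sides: (-7, -6)->(-3, -7): sqrt(17) = 4.123106, (-3, -7)->(-3, -5): sqrt(4) = 2, (-3, -5)->(-2, 0): sqrt(26) = 5.09902, (-2, 0)->(-5, -4): sqrt(25) = 5, (-5, -4)->(-7, -6): sqrt(8) = 2.828427
Sum = 19.050553
Perimeter = 19.0506

19.0506


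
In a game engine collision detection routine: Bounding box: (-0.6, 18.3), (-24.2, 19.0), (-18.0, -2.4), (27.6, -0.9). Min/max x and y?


x range: [-24.2, 27.6]
y range: [-2.4, 19]
Bounding box: (-24.2,-2.4) to (27.6,19)

(-24.2,-2.4) to (27.6,19)


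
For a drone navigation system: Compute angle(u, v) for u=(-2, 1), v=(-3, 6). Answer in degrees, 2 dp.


u.v = 12, |u| = sqrt(5) = 2.2361, |v| = sqrt(45) = 6.7082
cos(theta) = u.v/(|u||v|) = 12/sqrt(225) = 0.8
theta = acos(0.8) = 36.87 degrees

36.87 degrees


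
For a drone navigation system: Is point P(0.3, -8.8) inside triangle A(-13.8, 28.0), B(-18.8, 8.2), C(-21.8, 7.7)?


Cross products: AB x AP = 463.18, BC x BP = 60.55, CA x CP = -580.63
All same sign? no

No, outside


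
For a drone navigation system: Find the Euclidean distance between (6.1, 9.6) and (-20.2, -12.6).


dx=-26.3, dy=-22.2
d^2 = (-26.3)^2 + (-22.2)^2 = 1184.53
d = sqrt(1184.53) = 34.417

34.417


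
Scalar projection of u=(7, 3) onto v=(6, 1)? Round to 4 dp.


u.v = 45, |v| = sqrt(37) = 6.0828
Scalar projection = u.v / |v| = 45 / sqrt(37) = 7.398

7.398


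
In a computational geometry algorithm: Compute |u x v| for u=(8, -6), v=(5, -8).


|u x v| = |8*(-8) - (-6)*5|
= |(-64) - (-30)| = 34

34


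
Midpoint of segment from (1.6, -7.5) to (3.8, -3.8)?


M = ((1.6+3.8)/2, ((-7.5)+(-3.8))/2)
= (2.7, -5.65)

(2.7, -5.65)


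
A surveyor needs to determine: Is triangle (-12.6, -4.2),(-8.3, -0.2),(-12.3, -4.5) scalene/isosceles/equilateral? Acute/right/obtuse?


Side lengths squared: AB^2=34.49, BC^2=34.49, CA^2=0.18
Sorted: [0.18, 34.49, 34.49]
By sides: Isosceles, By angles: Acute

Isosceles, Acute


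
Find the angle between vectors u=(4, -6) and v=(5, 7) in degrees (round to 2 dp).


u.v = -22, |u| = sqrt(52) = 7.2111, |v| = sqrt(74) = 8.6023
cos(theta) = u.v/(|u||v|) = -22/sqrt(3848) = -0.354654
theta = acos(-0.354654) = 110.77 degrees

110.77 degrees


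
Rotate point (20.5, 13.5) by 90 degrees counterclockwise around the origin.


90° CCW: (x,y) -> (-y, x)
(20.5,13.5) -> (-13.5, 20.5)

(-13.5, 20.5)


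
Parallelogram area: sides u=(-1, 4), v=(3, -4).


|u x v| = |(-1)*(-4) - 4*3|
= |4 - 12| = 8

8


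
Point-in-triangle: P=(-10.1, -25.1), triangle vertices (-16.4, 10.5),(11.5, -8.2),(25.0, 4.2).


Cross products: AB x AP = -875.43, BC x BP = 39.69, CA x CP = 1434.15
All same sign? no

No, outside


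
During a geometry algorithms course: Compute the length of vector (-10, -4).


|u| = sqrt((-10)^2 + (-4)^2) = sqrt(116) = 10.7703

10.7703


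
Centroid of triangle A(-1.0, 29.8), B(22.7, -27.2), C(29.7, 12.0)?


Centroid = ((x_A+x_B+x_C)/3, (y_A+y_B+y_C)/3)
= (((-1)+22.7+29.7)/3, (29.8+(-27.2)+12)/3)
= (17.1333, 4.8667)

(17.1333, 4.8667)


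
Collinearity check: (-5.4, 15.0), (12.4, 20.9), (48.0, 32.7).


Cross product: (12.4-(-5.4))*(32.7-15) - (20.9-15)*(48-(-5.4))
= 0

Yes, collinear


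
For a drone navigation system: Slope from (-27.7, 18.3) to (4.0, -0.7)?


slope = (y2-y1)/(x2-x1) = ((-0.7)-18.3)/(4-(-27.7)) = (-19)/31.7 = -0.5994

-0.5994


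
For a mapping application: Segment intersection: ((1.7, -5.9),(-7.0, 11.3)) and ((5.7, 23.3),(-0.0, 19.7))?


Cross products: d1=152.04, d2=22.68, d3=-322.84, d4=-193.48
d1*d2 < 0 and d3*d4 < 0? no

No, they don't intersect


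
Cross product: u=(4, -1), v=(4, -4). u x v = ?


u x v = u_x*v_y - u_y*v_x = 4*(-4) - (-1)*4
= (-16) - (-4) = -12

-12


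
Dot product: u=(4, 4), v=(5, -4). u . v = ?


u . v = u_x*v_x + u_y*v_y = 4*5 + 4*(-4)
= 20 + (-16) = 4

4


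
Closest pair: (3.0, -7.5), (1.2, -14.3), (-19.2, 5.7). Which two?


d(P0,P1) = 7.0342, d(P0,P2) = 25.8279, d(P1,P2) = 28.5685
Closest: P0 and P1

Closest pair: (3.0, -7.5) and (1.2, -14.3), distance = 7.0342


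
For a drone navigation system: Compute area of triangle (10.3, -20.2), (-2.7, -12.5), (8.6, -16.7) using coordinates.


Area = |x_A(y_B-y_C) + x_B(y_C-y_A) + x_C(y_A-y_B)|/2
= |43.26 + (-9.45) + (-66.22)|/2
= 32.41/2 = 16.205

16.205


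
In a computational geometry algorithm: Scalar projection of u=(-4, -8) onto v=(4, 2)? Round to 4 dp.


u.v = -32, |v| = sqrt(20) = 4.4721
Scalar projection = u.v / |v| = -32 / sqrt(20) = -7.1554

-7.1554


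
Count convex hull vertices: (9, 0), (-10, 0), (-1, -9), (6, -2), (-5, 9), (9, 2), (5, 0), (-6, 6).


Convex hull vertices (CCW): (-10, 0), (-1, -9), (9, 0), (9, 2), (-5, 9)
Count = 5

5


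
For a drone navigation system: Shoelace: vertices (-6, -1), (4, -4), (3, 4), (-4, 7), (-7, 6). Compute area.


Shoelace sum: ((-6)*(-4) - 4*(-1)) + (4*4 - 3*(-4)) + (3*7 - (-4)*4) + ((-4)*6 - (-7)*7) + ((-7)*(-1) - (-6)*6)
= 161
Area = |161|/2 = 80.5

80.5


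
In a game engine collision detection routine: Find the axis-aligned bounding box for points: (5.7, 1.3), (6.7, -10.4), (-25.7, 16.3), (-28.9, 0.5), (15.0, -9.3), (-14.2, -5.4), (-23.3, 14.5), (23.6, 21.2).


x range: [-28.9, 23.6]
y range: [-10.4, 21.2]
Bounding box: (-28.9,-10.4) to (23.6,21.2)

(-28.9,-10.4) to (23.6,21.2)


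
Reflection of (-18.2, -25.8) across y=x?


Reflection over y=x: (x,y) -> (y,x)
(-18.2, -25.8) -> (-25.8, -18.2)

(-25.8, -18.2)


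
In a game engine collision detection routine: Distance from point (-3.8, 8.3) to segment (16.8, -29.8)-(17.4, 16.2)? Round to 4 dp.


Project P onto AB: t = 0.8223 (clamped to [0,1])
Closest point on segment: (17.2934, 8.0249)
Distance: 21.0952

21.0952


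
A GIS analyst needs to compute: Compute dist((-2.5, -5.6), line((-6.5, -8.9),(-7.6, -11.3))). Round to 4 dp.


|cross product| = 5.97
|line direction| = sqrt(6.97) = 2.6401
Distance = 5.97/sqrt(6.97) = 2.2613

2.2613


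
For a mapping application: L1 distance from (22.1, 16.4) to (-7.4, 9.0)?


|22.1-(-7.4)| + |16.4-9| = 29.5 + 7.4 = 36.9

36.9


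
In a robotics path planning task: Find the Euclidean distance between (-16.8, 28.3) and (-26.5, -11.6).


dx=-9.7, dy=-39.9
d^2 = (-9.7)^2 + (-39.9)^2 = 1686.1
d = sqrt(1686.1) = 41.0621

41.0621


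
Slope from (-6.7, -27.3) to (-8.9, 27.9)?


slope = (y2-y1)/(x2-x1) = (27.9-(-27.3))/((-8.9)-(-6.7)) = 55.2/(-2.2) = -25.0909

-25.0909


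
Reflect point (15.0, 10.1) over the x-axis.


Reflection over x-axis: (x,y) -> (x,-y)
(15, 10.1) -> (15, -10.1)

(15, -10.1)


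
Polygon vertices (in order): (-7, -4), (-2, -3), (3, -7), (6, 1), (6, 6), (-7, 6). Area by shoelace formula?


Shoelace sum: ((-7)*(-3) - (-2)*(-4)) + ((-2)*(-7) - 3*(-3)) + (3*1 - 6*(-7)) + (6*6 - 6*1) + (6*6 - (-7)*6) + ((-7)*(-4) - (-7)*6)
= 259
Area = |259|/2 = 129.5

129.5


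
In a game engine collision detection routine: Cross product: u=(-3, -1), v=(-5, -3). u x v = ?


u x v = u_x*v_y - u_y*v_x = (-3)*(-3) - (-1)*(-5)
= 9 - 5 = 4

4


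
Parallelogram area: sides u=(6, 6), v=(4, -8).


|u x v| = |6*(-8) - 6*4|
= |(-48) - 24| = 72

72


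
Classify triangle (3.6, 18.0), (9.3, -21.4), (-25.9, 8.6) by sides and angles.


Side lengths squared: AB^2=1584.85, BC^2=2139.04, CA^2=958.61
Sorted: [958.61, 1584.85, 2139.04]
By sides: Scalene, By angles: Acute

Scalene, Acute


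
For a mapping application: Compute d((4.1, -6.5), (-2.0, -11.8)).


dx=-6.1, dy=-5.3
d^2 = (-6.1)^2 + (-5.3)^2 = 65.3
d = sqrt(65.3) = 8.0808

8.0808


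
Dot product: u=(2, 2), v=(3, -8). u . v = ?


u . v = u_x*v_x + u_y*v_y = 2*3 + 2*(-8)
= 6 + (-16) = -10

-10


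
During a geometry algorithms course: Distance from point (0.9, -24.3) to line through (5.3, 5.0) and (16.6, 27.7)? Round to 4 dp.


|cross product| = 231.21
|line direction| = sqrt(642.98) = 25.3571
Distance = 231.21/sqrt(642.98) = 9.1182

9.1182


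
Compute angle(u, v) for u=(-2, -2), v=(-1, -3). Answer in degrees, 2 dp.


u.v = 8, |u| = sqrt(8) = 2.8284, |v| = sqrt(10) = 3.1623
cos(theta) = u.v/(|u||v|) = 8/sqrt(80) = 0.894427
theta = acos(0.894427) = 26.57 degrees

26.57 degrees


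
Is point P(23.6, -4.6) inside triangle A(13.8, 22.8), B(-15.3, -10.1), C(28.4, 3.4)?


Cross products: AB x AP = 1119.76, BC x BP = -284.8, CA x CP = 209.92
All same sign? no

No, outside


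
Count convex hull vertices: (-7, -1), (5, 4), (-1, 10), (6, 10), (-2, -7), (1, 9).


Convex hull vertices (CCW): (-7, -1), (-2, -7), (5, 4), (6, 10), (-1, 10)
Count = 5

5


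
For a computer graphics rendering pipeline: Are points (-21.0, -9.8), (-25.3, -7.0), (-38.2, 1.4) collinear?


Cross product: ((-25.3)-(-21))*(1.4-(-9.8)) - ((-7)-(-9.8))*((-38.2)-(-21))
= 0

Yes, collinear


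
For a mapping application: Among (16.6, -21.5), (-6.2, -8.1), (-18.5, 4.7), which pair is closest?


d(P0,P1) = 26.4462, d(P0,P2) = 43.8001, d(P1,P2) = 17.7519
Closest: P1 and P2

Closest pair: (-6.2, -8.1) and (-18.5, 4.7), distance = 17.7519


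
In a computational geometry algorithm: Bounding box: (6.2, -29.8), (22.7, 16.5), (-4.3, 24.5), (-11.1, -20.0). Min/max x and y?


x range: [-11.1, 22.7]
y range: [-29.8, 24.5]
Bounding box: (-11.1,-29.8) to (22.7,24.5)

(-11.1,-29.8) to (22.7,24.5)


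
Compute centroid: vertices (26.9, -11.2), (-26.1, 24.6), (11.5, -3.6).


Centroid = ((x_A+x_B+x_C)/3, (y_A+y_B+y_C)/3)
= ((26.9+(-26.1)+11.5)/3, ((-11.2)+24.6+(-3.6))/3)
= (4.1, 3.2667)

(4.1, 3.2667)


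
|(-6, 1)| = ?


|u| = sqrt((-6)^2 + 1^2) = sqrt(37) = 6.0828

6.0828


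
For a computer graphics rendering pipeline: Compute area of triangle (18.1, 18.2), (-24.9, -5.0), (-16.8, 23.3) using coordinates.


Area = |x_A(y_B-y_C) + x_B(y_C-y_A) + x_C(y_A-y_B)|/2
= |(-512.23) + (-126.99) + (-389.76)|/2
= 1028.98/2 = 514.49

514.49


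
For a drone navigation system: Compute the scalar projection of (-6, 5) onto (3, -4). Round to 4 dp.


u.v = -38, |v| = sqrt(25) = 5
Scalar projection = u.v / |v| = -38 / sqrt(25) = -7.6

-7.6


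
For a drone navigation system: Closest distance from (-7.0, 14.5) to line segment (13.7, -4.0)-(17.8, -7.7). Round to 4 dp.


Project P onto AB: t = 0 (clamped to [0,1])
Closest point on segment: (13.7, -4)
Distance: 27.7622

27.7622


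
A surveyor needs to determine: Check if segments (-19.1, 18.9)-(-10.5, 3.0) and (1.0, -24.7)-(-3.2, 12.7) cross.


Cross products: d1=568.62, d2=313.76, d3=-55.37, d4=199.49
d1*d2 < 0 and d3*d4 < 0? no

No, they don't intersect


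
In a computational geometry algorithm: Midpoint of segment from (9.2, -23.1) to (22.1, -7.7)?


M = ((9.2+22.1)/2, ((-23.1)+(-7.7))/2)
= (15.65, -15.4)

(15.65, -15.4)


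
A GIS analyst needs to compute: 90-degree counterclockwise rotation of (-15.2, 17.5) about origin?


90° CCW: (x,y) -> (-y, x)
(-15.2,17.5) -> (-17.5, -15.2)

(-17.5, -15.2)


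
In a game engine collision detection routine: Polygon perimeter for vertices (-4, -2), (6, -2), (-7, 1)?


Sides: (-4, -2)->(6, -2): sqrt(100) = 10, (6, -2)->(-7, 1): sqrt(178) = 13.341664, (-7, 1)->(-4, -2): sqrt(18) = 4.242641
Sum = 27.584305
Perimeter = 27.5843

27.5843


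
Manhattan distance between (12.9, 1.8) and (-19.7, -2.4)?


|12.9-(-19.7)| + |1.8-(-2.4)| = 32.6 + 4.2 = 36.8

36.8


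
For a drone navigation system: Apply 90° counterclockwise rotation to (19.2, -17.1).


90° CCW: (x,y) -> (-y, x)
(19.2,-17.1) -> (17.1, 19.2)

(17.1, 19.2)


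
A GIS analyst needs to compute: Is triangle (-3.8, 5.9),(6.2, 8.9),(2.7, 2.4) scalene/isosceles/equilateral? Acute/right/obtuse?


Side lengths squared: AB^2=109, BC^2=54.5, CA^2=54.5
Sorted: [54.5, 54.5, 109]
By sides: Isosceles, By angles: Right

Isosceles, Right


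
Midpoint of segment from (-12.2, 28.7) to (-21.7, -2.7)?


M = (((-12.2)+(-21.7))/2, (28.7+(-2.7))/2)
= (-16.95, 13)

(-16.95, 13)


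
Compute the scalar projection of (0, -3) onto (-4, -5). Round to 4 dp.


u.v = 15, |v| = sqrt(41) = 6.4031
Scalar projection = u.v / |v| = 15 / sqrt(41) = 2.3426

2.3426


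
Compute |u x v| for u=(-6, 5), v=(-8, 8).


|u x v| = |(-6)*8 - 5*(-8)|
= |(-48) - (-40)| = 8

8


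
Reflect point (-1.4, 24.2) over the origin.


Reflection over origin: (x,y) -> (-x,-y)
(-1.4, 24.2) -> (1.4, -24.2)

(1.4, -24.2)


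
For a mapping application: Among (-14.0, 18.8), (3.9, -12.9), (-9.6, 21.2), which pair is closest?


d(P0,P1) = 36.4047, d(P0,P2) = 5.012, d(P1,P2) = 36.6751
Closest: P0 and P2

Closest pair: (-14.0, 18.8) and (-9.6, 21.2), distance = 5.012


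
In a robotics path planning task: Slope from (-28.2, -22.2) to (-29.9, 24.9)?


slope = (y2-y1)/(x2-x1) = (24.9-(-22.2))/((-29.9)-(-28.2)) = 47.1/(-1.7) = -27.7059

-27.7059


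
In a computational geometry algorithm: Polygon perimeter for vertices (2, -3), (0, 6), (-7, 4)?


Sides: (2, -3)->(0, 6): sqrt(85) = 9.219544, (0, 6)->(-7, 4): sqrt(53) = 7.28011, (-7, 4)->(2, -3): sqrt(130) = 11.401754
Sum = 27.901408
Perimeter = 27.9014

27.9014


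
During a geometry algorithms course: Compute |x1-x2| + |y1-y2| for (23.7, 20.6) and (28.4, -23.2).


|23.7-28.4| + |20.6-(-23.2)| = 4.7 + 43.8 = 48.5

48.5


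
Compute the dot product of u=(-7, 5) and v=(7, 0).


u . v = u_x*v_x + u_y*v_y = (-7)*7 + 5*0
= (-49) + 0 = -49

-49


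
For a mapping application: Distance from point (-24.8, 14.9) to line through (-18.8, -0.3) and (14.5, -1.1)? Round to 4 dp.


|cross product| = 501.36
|line direction| = sqrt(1109.53) = 33.3096
Distance = 501.36/sqrt(1109.53) = 15.0515

15.0515


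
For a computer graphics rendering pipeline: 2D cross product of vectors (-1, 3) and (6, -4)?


u x v = u_x*v_y - u_y*v_x = (-1)*(-4) - 3*6
= 4 - 18 = -14

-14


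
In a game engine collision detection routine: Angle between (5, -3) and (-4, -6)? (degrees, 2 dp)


u.v = -2, |u| = sqrt(34) = 5.831, |v| = sqrt(52) = 7.2111
cos(theta) = u.v/(|u||v|) = -2/sqrt(1768) = -0.047565
theta = acos(-0.047565) = 92.73 degrees

92.73 degrees


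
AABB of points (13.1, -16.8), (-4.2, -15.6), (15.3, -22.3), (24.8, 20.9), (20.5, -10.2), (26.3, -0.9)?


x range: [-4.2, 26.3]
y range: [-22.3, 20.9]
Bounding box: (-4.2,-22.3) to (26.3,20.9)

(-4.2,-22.3) to (26.3,20.9)


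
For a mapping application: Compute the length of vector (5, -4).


|u| = sqrt(5^2 + (-4)^2) = sqrt(41) = 6.4031

6.4031


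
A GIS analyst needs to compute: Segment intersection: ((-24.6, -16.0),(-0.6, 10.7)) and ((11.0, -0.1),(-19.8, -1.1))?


Cross products: d1=454.12, d2=-344.24, d3=-568.92, d4=229.44
d1*d2 < 0 and d3*d4 < 0? yes

Yes, they intersect


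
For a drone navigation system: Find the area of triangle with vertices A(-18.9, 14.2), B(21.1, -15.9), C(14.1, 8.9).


Area = |x_A(y_B-y_C) + x_B(y_C-y_A) + x_C(y_A-y_B)|/2
= |468.72 + (-111.83) + 424.41|/2
= 781.3/2 = 390.65

390.65


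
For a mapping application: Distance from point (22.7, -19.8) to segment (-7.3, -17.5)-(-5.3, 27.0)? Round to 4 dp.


Project P onto AB: t = 0 (clamped to [0,1])
Closest point on segment: (-7.3, -17.5)
Distance: 30.088

30.088


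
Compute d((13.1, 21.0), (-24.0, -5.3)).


dx=-37.1, dy=-26.3
d^2 = (-37.1)^2 + (-26.3)^2 = 2068.1
d = sqrt(2068.1) = 45.4764

45.4764


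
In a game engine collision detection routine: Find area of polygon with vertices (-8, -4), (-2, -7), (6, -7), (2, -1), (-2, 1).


Shoelace sum: ((-8)*(-7) - (-2)*(-4)) + ((-2)*(-7) - 6*(-7)) + (6*(-1) - 2*(-7)) + (2*1 - (-2)*(-1)) + ((-2)*(-4) - (-8)*1)
= 128
Area = |128|/2 = 64

64


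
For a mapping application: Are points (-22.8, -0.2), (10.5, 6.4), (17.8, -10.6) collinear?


Cross product: (10.5-(-22.8))*((-10.6)-(-0.2)) - (6.4-(-0.2))*(17.8-(-22.8))
= -614.28

No, not collinear


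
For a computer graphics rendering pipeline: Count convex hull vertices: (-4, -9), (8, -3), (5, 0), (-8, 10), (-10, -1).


Convex hull vertices (CCW): (-10, -1), (-4, -9), (8, -3), (5, 0), (-8, 10)
Count = 5

5


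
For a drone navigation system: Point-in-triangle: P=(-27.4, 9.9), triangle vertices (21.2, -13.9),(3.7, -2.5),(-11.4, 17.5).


Cross products: AB x AP = 137.54, BC x BP = 434.76, CA x CP = -750.16
All same sign? no

No, outside


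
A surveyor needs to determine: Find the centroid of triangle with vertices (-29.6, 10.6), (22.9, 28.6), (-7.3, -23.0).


Centroid = ((x_A+x_B+x_C)/3, (y_A+y_B+y_C)/3)
= (((-29.6)+22.9+(-7.3))/3, (10.6+28.6+(-23))/3)
= (-4.6667, 5.4)

(-4.6667, 5.4)


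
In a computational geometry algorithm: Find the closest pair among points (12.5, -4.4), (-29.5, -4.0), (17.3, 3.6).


d(P0,P1) = 42.0019, d(P0,P2) = 9.3295, d(P1,P2) = 47.4131
Closest: P0 and P2

Closest pair: (12.5, -4.4) and (17.3, 3.6), distance = 9.3295


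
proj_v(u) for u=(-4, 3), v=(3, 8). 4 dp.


u.v = 12, |v| = sqrt(73) = 8.544
Scalar projection = u.v / |v| = 12 / sqrt(73) = 1.4045

1.4045


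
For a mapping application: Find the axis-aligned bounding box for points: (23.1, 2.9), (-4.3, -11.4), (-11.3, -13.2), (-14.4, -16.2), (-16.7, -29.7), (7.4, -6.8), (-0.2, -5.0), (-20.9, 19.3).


x range: [-20.9, 23.1]
y range: [-29.7, 19.3]
Bounding box: (-20.9,-29.7) to (23.1,19.3)

(-20.9,-29.7) to (23.1,19.3)


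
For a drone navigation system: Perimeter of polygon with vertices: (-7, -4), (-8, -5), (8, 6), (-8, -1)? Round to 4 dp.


Sides: (-7, -4)->(-8, -5): sqrt(2) = 1.414214, (-8, -5)->(8, 6): sqrt(377) = 19.416488, (8, 6)->(-8, -1): sqrt(305) = 17.464249, (-8, -1)->(-7, -4): sqrt(10) = 3.162278
Sum = 41.457229
Perimeter = 41.4572

41.4572


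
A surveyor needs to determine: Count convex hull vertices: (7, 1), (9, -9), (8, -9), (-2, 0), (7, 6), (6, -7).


Convex hull vertices (CCW): (-2, 0), (8, -9), (9, -9), (7, 6)
Count = 4

4


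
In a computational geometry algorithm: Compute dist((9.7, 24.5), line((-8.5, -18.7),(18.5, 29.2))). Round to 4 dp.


|cross product| = 294.62
|line direction| = sqrt(3023.41) = 54.9855
Distance = 294.62/sqrt(3023.41) = 5.3581

5.3581


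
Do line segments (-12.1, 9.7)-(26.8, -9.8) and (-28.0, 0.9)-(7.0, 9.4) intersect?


Cross products: d1=172.85, d2=-840.3, d3=-652.37, d4=360.78
d1*d2 < 0 and d3*d4 < 0? yes

Yes, they intersect


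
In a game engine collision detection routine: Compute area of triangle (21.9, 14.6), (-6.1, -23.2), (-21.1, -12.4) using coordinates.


Area = |x_A(y_B-y_C) + x_B(y_C-y_A) + x_C(y_A-y_B)|/2
= |(-236.52) + 164.7 + (-797.58)|/2
= 869.4/2 = 434.7

434.7


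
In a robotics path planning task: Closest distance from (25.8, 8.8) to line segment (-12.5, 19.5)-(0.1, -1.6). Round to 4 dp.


Project P onto AB: t = 1 (clamped to [0,1])
Closest point on segment: (0.1, -1.6)
Distance: 27.7245

27.7245


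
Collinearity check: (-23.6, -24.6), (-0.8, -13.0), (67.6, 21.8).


Cross product: ((-0.8)-(-23.6))*(21.8-(-24.6)) - ((-13)-(-24.6))*(67.6-(-23.6))
= 0

Yes, collinear


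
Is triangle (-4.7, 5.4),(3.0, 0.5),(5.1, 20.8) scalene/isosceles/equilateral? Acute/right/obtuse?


Side lengths squared: AB^2=83.3, BC^2=416.5, CA^2=333.2
Sorted: [83.3, 333.2, 416.5]
By sides: Scalene, By angles: Right

Scalene, Right


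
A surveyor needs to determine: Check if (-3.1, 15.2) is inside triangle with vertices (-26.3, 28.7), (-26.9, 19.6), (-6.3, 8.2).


Cross products: AB x AP = 219.22, BC x BP = 180.68, CA x CP = -205.6
All same sign? no

No, outside


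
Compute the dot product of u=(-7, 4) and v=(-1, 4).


u . v = u_x*v_x + u_y*v_y = (-7)*(-1) + 4*4
= 7 + 16 = 23

23


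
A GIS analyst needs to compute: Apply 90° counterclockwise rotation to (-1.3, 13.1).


90° CCW: (x,y) -> (-y, x)
(-1.3,13.1) -> (-13.1, -1.3)

(-13.1, -1.3)


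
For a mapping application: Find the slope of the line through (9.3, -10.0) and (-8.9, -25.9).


slope = (y2-y1)/(x2-x1) = ((-25.9)-(-10))/((-8.9)-9.3) = (-15.9)/(-18.2) = 0.8736

0.8736


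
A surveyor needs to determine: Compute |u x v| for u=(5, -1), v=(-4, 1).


|u x v| = |5*1 - (-1)*(-4)|
= |5 - 4| = 1

1


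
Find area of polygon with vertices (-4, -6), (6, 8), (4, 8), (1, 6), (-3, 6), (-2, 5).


Shoelace sum: ((-4)*8 - 6*(-6)) + (6*8 - 4*8) + (4*6 - 1*8) + (1*6 - (-3)*6) + ((-3)*5 - (-2)*6) + ((-2)*(-6) - (-4)*5)
= 89
Area = |89|/2 = 44.5

44.5


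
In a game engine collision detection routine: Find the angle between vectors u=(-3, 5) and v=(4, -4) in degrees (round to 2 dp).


u.v = -32, |u| = sqrt(34) = 5.831, |v| = sqrt(32) = 5.6569
cos(theta) = u.v/(|u||v|) = -32/sqrt(1088) = -0.970143
theta = acos(-0.970143) = 165.96 degrees

165.96 degrees


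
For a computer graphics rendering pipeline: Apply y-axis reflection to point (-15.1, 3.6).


Reflection over y-axis: (x,y) -> (-x,y)
(-15.1, 3.6) -> (15.1, 3.6)

(15.1, 3.6)


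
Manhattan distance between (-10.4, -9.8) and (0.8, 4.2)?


|(-10.4)-0.8| + |(-9.8)-4.2| = 11.2 + 14 = 25.2

25.2


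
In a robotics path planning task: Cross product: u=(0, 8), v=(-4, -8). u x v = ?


u x v = u_x*v_y - u_y*v_x = 0*(-8) - 8*(-4)
= 0 - (-32) = 32

32


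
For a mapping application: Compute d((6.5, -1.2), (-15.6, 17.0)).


dx=-22.1, dy=18.2
d^2 = (-22.1)^2 + 18.2^2 = 819.65
d = sqrt(819.65) = 28.6295

28.6295


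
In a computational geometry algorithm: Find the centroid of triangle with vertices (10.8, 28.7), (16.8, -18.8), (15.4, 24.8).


Centroid = ((x_A+x_B+x_C)/3, (y_A+y_B+y_C)/3)
= ((10.8+16.8+15.4)/3, (28.7+(-18.8)+24.8)/3)
= (14.3333, 11.5667)

(14.3333, 11.5667)


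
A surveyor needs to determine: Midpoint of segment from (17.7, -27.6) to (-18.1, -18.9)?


M = ((17.7+(-18.1))/2, ((-27.6)+(-18.9))/2)
= (-0.2, -23.25)

(-0.2, -23.25)


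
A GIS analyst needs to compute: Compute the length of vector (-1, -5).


|u| = sqrt((-1)^2 + (-5)^2) = sqrt(26) = 5.099

5.099


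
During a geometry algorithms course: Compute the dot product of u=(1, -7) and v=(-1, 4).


u . v = u_x*v_x + u_y*v_y = 1*(-1) + (-7)*4
= (-1) + (-28) = -29

-29


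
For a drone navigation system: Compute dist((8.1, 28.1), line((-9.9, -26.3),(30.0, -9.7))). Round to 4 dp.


|cross product| = 1871.76
|line direction| = sqrt(1867.57) = 43.2154
Distance = 1871.76/sqrt(1867.57) = 43.3123

43.3123


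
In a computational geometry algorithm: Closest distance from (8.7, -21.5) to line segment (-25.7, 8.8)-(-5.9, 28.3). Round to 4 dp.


Project P onto AB: t = 0.1169 (clamped to [0,1])
Closest point on segment: (-23.3857, 11.0793)
Distance: 45.7263

45.7263


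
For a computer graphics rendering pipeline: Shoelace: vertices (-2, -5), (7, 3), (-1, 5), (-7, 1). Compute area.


Shoelace sum: ((-2)*3 - 7*(-5)) + (7*5 - (-1)*3) + ((-1)*1 - (-7)*5) + ((-7)*(-5) - (-2)*1)
= 138
Area = |138|/2 = 69

69


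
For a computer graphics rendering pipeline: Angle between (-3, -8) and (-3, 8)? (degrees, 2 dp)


u.v = -55, |u| = sqrt(73) = 8.544, |v| = sqrt(73) = 8.544
cos(theta) = u.v/(|u||v|) = -55/sqrt(5329) = -0.753425
theta = acos(-0.753425) = 138.89 degrees

138.89 degrees


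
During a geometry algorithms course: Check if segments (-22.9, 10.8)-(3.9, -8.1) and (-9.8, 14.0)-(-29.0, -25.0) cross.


Cross products: d1=-449.46, d2=958.62, d3=333.35, d4=-1074.73
d1*d2 < 0 and d3*d4 < 0? yes

Yes, they intersect


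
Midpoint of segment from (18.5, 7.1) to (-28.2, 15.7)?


M = ((18.5+(-28.2))/2, (7.1+15.7)/2)
= (-4.85, 11.4)

(-4.85, 11.4)


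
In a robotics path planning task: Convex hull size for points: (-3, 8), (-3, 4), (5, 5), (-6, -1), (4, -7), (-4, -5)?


Convex hull vertices (CCW): (-6, -1), (-4, -5), (4, -7), (5, 5), (-3, 8)
Count = 5

5


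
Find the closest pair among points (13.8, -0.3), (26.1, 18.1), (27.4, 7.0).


d(P0,P1) = 22.1326, d(P0,P2) = 15.4353, d(P1,P2) = 11.1759
Closest: P1 and P2

Closest pair: (26.1, 18.1) and (27.4, 7.0), distance = 11.1759


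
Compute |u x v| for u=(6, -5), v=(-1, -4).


|u x v| = |6*(-4) - (-5)*(-1)|
= |(-24) - 5| = 29

29


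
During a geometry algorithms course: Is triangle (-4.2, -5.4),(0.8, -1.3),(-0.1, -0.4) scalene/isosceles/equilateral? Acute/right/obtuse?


Side lengths squared: AB^2=41.81, BC^2=1.62, CA^2=41.81
Sorted: [1.62, 41.81, 41.81]
By sides: Isosceles, By angles: Acute

Isosceles, Acute


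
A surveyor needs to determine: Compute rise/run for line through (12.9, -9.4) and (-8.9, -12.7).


slope = (y2-y1)/(x2-x1) = ((-12.7)-(-9.4))/((-8.9)-12.9) = (-3.3)/(-21.8) = 0.1514

0.1514


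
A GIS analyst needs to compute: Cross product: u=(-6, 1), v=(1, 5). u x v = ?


u x v = u_x*v_y - u_y*v_x = (-6)*5 - 1*1
= (-30) - 1 = -31

-31


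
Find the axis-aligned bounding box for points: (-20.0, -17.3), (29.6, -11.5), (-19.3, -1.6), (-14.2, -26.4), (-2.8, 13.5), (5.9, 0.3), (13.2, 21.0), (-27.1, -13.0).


x range: [-27.1, 29.6]
y range: [-26.4, 21]
Bounding box: (-27.1,-26.4) to (29.6,21)

(-27.1,-26.4) to (29.6,21)


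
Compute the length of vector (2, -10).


|u| = sqrt(2^2 + (-10)^2) = sqrt(104) = 10.198

10.198


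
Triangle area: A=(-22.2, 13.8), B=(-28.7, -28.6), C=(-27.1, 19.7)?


Area = |x_A(y_B-y_C) + x_B(y_C-y_A) + x_C(y_A-y_B)|/2
= |1072.26 + (-169.33) + (-1149.04)|/2
= 246.11/2 = 123.055

123.055


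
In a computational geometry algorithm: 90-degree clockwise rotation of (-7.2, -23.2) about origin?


90° CW: (x,y) -> (y, -x)
(-7.2,-23.2) -> (-23.2, 7.2)

(-23.2, 7.2)


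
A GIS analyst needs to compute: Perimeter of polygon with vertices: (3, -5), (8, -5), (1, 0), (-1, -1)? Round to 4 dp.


Sides: (3, -5)->(8, -5): sqrt(25) = 5, (8, -5)->(1, 0): sqrt(74) = 8.602325, (1, 0)->(-1, -1): sqrt(5) = 2.236068, (-1, -1)->(3, -5): sqrt(32) = 5.656854
Sum = 21.495247
Perimeter = 21.4952

21.4952


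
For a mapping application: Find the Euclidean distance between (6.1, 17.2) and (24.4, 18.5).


dx=18.3, dy=1.3
d^2 = 18.3^2 + 1.3^2 = 336.58
d = sqrt(336.58) = 18.3461

18.3461


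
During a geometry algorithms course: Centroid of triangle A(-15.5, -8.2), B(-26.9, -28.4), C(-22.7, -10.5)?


Centroid = ((x_A+x_B+x_C)/3, (y_A+y_B+y_C)/3)
= (((-15.5)+(-26.9)+(-22.7))/3, ((-8.2)+(-28.4)+(-10.5))/3)
= (-21.7, -15.7)

(-21.7, -15.7)


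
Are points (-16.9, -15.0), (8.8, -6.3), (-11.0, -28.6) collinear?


Cross product: (8.8-(-16.9))*((-28.6)-(-15)) - ((-6.3)-(-15))*((-11)-(-16.9))
= -400.85

No, not collinear


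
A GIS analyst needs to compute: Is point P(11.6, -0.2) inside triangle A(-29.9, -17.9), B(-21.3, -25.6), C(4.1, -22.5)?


Cross products: AB x AP = 471.77, BC x BP = 543.17, CA x CP = -792.7
All same sign? no

No, outside


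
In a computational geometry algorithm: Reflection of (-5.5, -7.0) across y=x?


Reflection over y=x: (x,y) -> (y,x)
(-5.5, -7) -> (-7, -5.5)

(-7, -5.5)


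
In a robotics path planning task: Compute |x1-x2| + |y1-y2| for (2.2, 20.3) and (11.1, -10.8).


|2.2-11.1| + |20.3-(-10.8)| = 8.9 + 31.1 = 40

40


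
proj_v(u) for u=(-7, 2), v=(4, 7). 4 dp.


u.v = -14, |v| = sqrt(65) = 8.0623
Scalar projection = u.v / |v| = -14 / sqrt(65) = -1.7365

-1.7365


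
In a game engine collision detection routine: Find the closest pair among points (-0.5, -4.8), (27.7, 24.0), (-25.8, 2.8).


d(P0,P1) = 40.3073, d(P0,P2) = 26.4169, d(P1,P2) = 57.5473
Closest: P0 and P2

Closest pair: (-0.5, -4.8) and (-25.8, 2.8), distance = 26.4169


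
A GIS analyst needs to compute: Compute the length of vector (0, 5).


|u| = sqrt(0^2 + 5^2) = sqrt(25) = 5

5


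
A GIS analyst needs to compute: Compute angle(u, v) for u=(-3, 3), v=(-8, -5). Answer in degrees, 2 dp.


u.v = 9, |u| = sqrt(18) = 4.2426, |v| = sqrt(89) = 9.434
cos(theta) = u.v/(|u||v|) = 9/sqrt(1602) = 0.22486
theta = acos(0.22486) = 77.01 degrees

77.01 degrees


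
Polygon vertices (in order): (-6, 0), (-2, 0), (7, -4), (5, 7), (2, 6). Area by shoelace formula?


Shoelace sum: ((-6)*0 - (-2)*0) + ((-2)*(-4) - 7*0) + (7*7 - 5*(-4)) + (5*6 - 2*7) + (2*0 - (-6)*6)
= 129
Area = |129|/2 = 64.5

64.5


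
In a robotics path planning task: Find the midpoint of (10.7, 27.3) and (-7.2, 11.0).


M = ((10.7+(-7.2))/2, (27.3+11)/2)
= (1.75, 19.15)

(1.75, 19.15)


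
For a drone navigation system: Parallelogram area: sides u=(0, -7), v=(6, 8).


|u x v| = |0*8 - (-7)*6|
= |0 - (-42)| = 42

42


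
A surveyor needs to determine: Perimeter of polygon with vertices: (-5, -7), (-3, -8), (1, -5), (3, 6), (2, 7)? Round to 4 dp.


Sides: (-5, -7)->(-3, -8): sqrt(5) = 2.236068, (-3, -8)->(1, -5): sqrt(25) = 5, (1, -5)->(3, 6): sqrt(125) = 11.18034, (3, 6)->(2, 7): sqrt(2) = 1.414214, (2, 7)->(-5, -7): sqrt(245) = 15.652476
Sum = 35.483098
Perimeter = 35.4831

35.4831


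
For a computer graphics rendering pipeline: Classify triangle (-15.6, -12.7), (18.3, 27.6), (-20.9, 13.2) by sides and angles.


Side lengths squared: AB^2=2773.3, BC^2=1744, CA^2=698.9
Sorted: [698.9, 1744, 2773.3]
By sides: Scalene, By angles: Obtuse

Scalene, Obtuse
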